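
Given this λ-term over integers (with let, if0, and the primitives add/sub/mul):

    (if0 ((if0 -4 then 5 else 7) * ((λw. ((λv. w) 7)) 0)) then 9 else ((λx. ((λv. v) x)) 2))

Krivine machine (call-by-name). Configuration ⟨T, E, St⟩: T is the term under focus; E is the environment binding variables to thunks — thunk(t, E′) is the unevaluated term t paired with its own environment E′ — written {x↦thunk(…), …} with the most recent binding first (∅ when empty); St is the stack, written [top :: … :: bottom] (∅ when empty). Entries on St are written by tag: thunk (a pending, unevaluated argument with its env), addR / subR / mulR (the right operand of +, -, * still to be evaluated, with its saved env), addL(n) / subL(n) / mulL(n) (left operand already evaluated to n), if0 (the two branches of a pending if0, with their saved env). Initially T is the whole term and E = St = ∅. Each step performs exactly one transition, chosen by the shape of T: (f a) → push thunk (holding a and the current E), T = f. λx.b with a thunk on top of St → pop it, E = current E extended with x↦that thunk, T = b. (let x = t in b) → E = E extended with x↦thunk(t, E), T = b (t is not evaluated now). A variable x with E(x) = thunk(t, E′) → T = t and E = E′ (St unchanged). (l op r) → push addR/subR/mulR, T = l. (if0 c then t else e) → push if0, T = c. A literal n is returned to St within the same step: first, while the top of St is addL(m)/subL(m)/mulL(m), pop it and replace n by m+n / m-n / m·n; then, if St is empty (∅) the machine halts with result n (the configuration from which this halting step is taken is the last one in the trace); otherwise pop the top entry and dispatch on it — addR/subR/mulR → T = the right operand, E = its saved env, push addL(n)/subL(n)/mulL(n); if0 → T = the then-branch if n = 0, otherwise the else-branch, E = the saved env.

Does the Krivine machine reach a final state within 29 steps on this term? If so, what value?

step 0: <T=(if0 ((if0 -4 then 5 else 7) * ((λw. ((λv. w) 7)) 0)) then 9 else ((λx. ((λv. v) x)) 2)), E=∅, St=∅>
step 1: <T=((if0 -4 then 5 else 7) * ((λw. ((λv. w) 7)) 0)), E=∅, St=[if0]>
step 2: <T=(if0 -4 then 5 else 7), E=∅, St=[mulR :: if0]>
step 3: <T=-4, E=∅, St=[if0 :: mulR :: if0]>
step 4: <T=7, E=∅, St=[mulR :: if0]>
step 5: <T=((λw. ((λv. w) 7)) 0), E=∅, St=[mulL(7) :: if0]>
step 6: <T=(λw. ((λv. w) 7)), E=∅, St=[thunk :: mulL(7) :: if0]>
step 7: <T=((λv. w) 7), E={w↦thunk(0, ∅)}, St=[mulL(7) :: if0]>
step 8: <T=(λv. w), E={w↦thunk(0, ∅)}, St=[thunk :: mulL(7) :: if0]>
step 9: <T=w, E={v↦thunk(7, {w↦thunk(0, ∅)}), w↦thunk(0, ∅)}, St=[mulL(7) :: if0]>
step 10: <T=0, E=∅, St=[mulL(7) :: if0]>
step 11: <T=9, E=∅, St=∅>
→ final value 9

Answer: 9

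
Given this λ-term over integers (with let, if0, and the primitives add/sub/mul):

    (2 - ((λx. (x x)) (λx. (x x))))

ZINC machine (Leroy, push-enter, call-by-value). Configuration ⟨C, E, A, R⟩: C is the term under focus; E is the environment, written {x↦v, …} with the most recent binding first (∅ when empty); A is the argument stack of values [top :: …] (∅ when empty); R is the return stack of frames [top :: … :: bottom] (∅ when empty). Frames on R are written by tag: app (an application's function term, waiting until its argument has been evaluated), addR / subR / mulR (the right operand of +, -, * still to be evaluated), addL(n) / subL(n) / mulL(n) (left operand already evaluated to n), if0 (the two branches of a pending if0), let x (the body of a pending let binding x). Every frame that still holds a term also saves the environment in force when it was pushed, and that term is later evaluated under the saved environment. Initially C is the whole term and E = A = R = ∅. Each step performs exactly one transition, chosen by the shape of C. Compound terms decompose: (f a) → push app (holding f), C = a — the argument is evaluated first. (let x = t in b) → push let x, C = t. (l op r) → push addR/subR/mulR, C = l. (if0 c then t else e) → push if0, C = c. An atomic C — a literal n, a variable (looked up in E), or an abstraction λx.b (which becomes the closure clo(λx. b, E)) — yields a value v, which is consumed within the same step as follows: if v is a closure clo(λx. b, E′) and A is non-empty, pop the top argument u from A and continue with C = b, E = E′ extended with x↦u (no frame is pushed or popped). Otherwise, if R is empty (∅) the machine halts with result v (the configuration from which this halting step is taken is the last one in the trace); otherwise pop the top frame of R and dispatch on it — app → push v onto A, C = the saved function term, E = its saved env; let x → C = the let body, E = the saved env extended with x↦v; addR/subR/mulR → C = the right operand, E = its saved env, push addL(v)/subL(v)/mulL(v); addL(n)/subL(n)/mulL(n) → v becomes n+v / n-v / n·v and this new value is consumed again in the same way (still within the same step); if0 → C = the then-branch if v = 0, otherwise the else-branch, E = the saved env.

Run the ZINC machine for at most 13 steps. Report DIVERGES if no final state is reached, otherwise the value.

Answer: DIVERGES (no final state within 13 steps)

Execution trace:
[0] ⟨C=(2 - ((λx. (x x)) (λx. (x x)))); E=∅; A=∅; R=∅⟩
[1] ⟨C=2; E=∅; A=∅; R=[subR]⟩
[2] ⟨C=((λx. (x x)) (λx. (x x))); E=∅; A=∅; R=[subL(2)]⟩
[3] ⟨C=(λx. (x x)); E=∅; A=∅; R=[app :: subL(2)]⟩
[4] ⟨C=(λx. (x x)); E=∅; A=[clo(λx. (x x), ∅)]; R=[subL(2)]⟩
[5] ⟨C=(x x); E={x↦clo(λx. (x x), ∅)}; A=∅; R=[subL(2)]⟩
[6] ⟨C=x; E={x↦clo(λx. (x x), ∅)}; A=∅; R=[app :: subL(2)]⟩
[7] ⟨C=x; E={x↦clo(λx. (x x), ∅)}; A=[clo(λx. (x x), ∅)]; R=[subL(2)]⟩
… configuration repeats with period 3 (steps 5–7 recur indefinitely) …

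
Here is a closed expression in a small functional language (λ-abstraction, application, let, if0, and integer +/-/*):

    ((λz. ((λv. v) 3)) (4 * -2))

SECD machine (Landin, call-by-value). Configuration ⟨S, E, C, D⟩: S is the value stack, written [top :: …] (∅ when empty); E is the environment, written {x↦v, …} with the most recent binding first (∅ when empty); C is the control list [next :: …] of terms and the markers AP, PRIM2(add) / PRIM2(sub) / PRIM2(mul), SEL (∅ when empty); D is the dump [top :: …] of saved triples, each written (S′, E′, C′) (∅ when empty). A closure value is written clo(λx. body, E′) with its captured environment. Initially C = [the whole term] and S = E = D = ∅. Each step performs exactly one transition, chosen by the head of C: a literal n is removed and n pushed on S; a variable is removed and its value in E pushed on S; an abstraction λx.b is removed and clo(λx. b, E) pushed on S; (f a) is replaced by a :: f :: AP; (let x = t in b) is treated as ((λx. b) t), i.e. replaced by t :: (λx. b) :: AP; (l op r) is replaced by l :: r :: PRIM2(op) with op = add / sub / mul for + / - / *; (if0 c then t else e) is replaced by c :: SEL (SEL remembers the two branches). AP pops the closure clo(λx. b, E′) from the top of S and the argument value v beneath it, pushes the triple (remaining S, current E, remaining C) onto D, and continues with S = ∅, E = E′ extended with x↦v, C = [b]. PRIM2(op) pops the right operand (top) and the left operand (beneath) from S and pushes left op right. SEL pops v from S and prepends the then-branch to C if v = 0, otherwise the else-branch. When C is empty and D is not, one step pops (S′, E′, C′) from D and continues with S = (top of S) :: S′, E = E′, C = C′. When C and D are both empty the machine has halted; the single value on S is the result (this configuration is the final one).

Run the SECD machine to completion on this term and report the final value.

0. [S=∅ | E=∅ | C=[((λz. ((λv. v) 3)) (4 * -2))] | D=∅]
1. [S=∅ | E=∅ | C=[(4 * -2) :: (λz. ((λv. v) 3)) :: AP] | D=∅]
2. [S=∅ | E=∅ | C=[4 :: -2 :: PRIM2(mul) :: (λz. ((λv. v) 3)) :: AP] | D=∅]
3. [S=[4] | E=∅ | C=[-2 :: PRIM2(mul) :: (λz. ((λv. v) 3)) :: AP] | D=∅]
4. [S=[-2 :: 4] | E=∅ | C=[PRIM2(mul) :: (λz. ((λv. v) 3)) :: AP] | D=∅]
5. [S=[-8] | E=∅ | C=[(λz. ((λv. v) 3)) :: AP] | D=∅]
6. [S=[clo(λz. ((λv. v) 3), ∅) :: -8] | E=∅ | C=[AP] | D=∅]
7. [S=∅ | E={z↦-8} | C=[((λv. v) 3)] | D=[(∅, ∅, ∅)]]
8. [S=∅ | E={z↦-8} | C=[3 :: (λv. v) :: AP] | D=[(∅, ∅, ∅)]]
9. [S=[3] | E={z↦-8} | C=[(λv. v) :: AP] | D=[(∅, ∅, ∅)]]
10. [S=[clo(λv. v, {z↦-8}) :: 3] | E={z↦-8} | C=[AP] | D=[(∅, ∅, ∅)]]
11. [S=∅ | E={v↦3, z↦-8} | C=[v] | D=[(∅, {z↦-8}, ∅) :: (∅, ∅, ∅)]]
12. [S=[3] | E={v↦3, z↦-8} | C=∅ | D=[(∅, {z↦-8}, ∅) :: (∅, ∅, ∅)]]
13. [S=[3] | E={z↦-8} | C=∅ | D=[(∅, ∅, ∅)]]
14. [S=[3] | E=∅ | C=∅ | D=∅]
→ final value 3

Answer: 3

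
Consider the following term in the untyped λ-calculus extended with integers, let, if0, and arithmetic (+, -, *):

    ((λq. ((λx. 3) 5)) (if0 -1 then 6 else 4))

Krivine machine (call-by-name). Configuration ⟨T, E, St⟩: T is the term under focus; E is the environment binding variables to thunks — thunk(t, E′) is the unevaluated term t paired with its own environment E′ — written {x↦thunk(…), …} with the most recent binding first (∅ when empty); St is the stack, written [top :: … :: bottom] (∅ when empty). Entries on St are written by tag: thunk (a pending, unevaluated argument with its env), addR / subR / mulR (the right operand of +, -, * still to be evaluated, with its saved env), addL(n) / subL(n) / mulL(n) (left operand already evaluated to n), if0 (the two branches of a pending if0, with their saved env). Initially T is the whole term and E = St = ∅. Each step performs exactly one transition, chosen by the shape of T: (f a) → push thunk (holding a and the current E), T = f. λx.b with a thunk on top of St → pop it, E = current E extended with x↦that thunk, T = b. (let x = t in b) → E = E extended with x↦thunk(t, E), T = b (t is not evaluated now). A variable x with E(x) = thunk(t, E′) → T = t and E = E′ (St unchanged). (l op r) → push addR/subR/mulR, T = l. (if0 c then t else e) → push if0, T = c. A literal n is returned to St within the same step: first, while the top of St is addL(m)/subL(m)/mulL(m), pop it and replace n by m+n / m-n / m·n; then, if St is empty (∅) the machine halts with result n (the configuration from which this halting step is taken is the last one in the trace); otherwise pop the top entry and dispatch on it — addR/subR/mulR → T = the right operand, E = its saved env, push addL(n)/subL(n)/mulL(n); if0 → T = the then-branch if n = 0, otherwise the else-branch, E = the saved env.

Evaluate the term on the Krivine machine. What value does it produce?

Answer: 3

Derivation:
0. [T=((λq. ((λx. 3) 5)) (if0 -1 then 6 else 4)) | E=∅ | St=∅]
1. [T=(λq. ((λx. 3) 5)) | E=∅ | St=[thunk]]
2. [T=((λx. 3) 5) | E={q↦thunk((if0 -1 then 6 else 4), ∅)} | St=∅]
3. [T=(λx. 3) | E={q↦thunk((if0 -1 then 6 else 4), ∅)} | St=[thunk]]
4. [T=3 | E={x↦thunk(5, {q↦thunk((if0 -1 then 6 else 4), ∅)}), q↦thunk((if0 -1 then 6 else 4), ∅)} | St=∅]
→ final value 3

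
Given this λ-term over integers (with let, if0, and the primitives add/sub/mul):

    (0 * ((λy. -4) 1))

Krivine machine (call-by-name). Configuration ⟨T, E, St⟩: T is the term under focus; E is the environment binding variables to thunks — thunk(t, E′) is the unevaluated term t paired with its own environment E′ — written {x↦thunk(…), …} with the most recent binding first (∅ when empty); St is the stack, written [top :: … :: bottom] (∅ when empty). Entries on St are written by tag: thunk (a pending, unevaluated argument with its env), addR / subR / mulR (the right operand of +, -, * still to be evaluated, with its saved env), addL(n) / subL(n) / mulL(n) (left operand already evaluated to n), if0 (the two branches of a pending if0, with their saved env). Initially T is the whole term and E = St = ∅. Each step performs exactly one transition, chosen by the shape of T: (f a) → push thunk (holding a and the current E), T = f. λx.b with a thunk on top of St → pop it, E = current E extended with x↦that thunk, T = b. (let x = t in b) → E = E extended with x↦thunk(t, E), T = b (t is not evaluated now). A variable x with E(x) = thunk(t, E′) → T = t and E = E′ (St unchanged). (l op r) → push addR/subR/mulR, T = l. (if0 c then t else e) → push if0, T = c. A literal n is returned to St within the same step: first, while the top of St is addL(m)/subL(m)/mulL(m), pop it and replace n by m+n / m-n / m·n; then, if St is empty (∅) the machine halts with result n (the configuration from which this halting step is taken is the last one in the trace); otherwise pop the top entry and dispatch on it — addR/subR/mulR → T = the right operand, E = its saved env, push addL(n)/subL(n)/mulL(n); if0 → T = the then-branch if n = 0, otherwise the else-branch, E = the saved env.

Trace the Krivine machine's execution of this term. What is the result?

Answer: 0

Derivation:
step 0: <T=(0 * ((λy. -4) 1)), E=∅, St=∅>
step 1: <T=0, E=∅, St=[mulR]>
step 2: <T=((λy. -4) 1), E=∅, St=[mulL(0)]>
step 3: <T=(λy. -4), E=∅, St=[thunk :: mulL(0)]>
step 4: <T=-4, E={y↦thunk(1, ∅)}, St=[mulL(0)]>
→ final value 0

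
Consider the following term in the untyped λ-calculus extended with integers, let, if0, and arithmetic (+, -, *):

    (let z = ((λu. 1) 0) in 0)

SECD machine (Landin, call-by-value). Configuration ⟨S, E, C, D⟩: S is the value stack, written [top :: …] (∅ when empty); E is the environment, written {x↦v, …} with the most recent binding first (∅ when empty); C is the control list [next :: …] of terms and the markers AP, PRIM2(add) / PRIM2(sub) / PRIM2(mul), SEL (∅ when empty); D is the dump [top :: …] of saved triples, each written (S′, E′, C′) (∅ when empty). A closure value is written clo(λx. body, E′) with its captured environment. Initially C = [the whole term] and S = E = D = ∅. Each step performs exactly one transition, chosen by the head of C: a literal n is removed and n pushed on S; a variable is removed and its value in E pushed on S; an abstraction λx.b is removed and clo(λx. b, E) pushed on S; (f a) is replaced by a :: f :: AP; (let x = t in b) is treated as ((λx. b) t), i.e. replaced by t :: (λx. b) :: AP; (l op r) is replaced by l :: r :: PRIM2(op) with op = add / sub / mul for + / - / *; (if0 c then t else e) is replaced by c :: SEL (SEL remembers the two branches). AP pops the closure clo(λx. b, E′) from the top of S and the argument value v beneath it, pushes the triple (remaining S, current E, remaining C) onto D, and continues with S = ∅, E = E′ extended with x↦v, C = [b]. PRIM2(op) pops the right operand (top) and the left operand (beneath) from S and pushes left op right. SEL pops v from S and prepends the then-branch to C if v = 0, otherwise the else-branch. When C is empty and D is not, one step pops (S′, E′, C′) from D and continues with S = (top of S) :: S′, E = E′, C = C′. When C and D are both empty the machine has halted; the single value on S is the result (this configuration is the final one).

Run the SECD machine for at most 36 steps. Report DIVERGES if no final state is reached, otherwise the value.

[0] ⟨S=∅; E=∅; C=[(let z = ((λu. 1) 0) in 0)]; D=∅⟩
[1] ⟨S=∅; E=∅; C=[((λu. 1) 0) :: (λz. 0) :: AP]; D=∅⟩
[2] ⟨S=∅; E=∅; C=[0 :: (λu. 1) :: AP :: (λz. 0) :: AP]; D=∅⟩
[3] ⟨S=[0]; E=∅; C=[(λu. 1) :: AP :: (λz. 0) :: AP]; D=∅⟩
[4] ⟨S=[clo(λu. 1, ∅) :: 0]; E=∅; C=[AP :: (λz. 0) :: AP]; D=∅⟩
[5] ⟨S=∅; E={u↦0}; C=[1]; D=[(∅, ∅, [(λz. 0) :: AP])]⟩
[6] ⟨S=[1]; E={u↦0}; C=∅; D=[(∅, ∅, [(λz. 0) :: AP])]⟩
[7] ⟨S=[1]; E=∅; C=[(λz. 0) :: AP]; D=∅⟩
[8] ⟨S=[clo(λz. 0, ∅) :: 1]; E=∅; C=[AP]; D=∅⟩
[9] ⟨S=∅; E={z↦1}; C=[0]; D=[(∅, ∅, ∅)]⟩
[10] ⟨S=[0]; E={z↦1}; C=∅; D=[(∅, ∅, ∅)]⟩
[11] ⟨S=[0]; E=∅; C=∅; D=∅⟩
→ final value 0

Answer: 0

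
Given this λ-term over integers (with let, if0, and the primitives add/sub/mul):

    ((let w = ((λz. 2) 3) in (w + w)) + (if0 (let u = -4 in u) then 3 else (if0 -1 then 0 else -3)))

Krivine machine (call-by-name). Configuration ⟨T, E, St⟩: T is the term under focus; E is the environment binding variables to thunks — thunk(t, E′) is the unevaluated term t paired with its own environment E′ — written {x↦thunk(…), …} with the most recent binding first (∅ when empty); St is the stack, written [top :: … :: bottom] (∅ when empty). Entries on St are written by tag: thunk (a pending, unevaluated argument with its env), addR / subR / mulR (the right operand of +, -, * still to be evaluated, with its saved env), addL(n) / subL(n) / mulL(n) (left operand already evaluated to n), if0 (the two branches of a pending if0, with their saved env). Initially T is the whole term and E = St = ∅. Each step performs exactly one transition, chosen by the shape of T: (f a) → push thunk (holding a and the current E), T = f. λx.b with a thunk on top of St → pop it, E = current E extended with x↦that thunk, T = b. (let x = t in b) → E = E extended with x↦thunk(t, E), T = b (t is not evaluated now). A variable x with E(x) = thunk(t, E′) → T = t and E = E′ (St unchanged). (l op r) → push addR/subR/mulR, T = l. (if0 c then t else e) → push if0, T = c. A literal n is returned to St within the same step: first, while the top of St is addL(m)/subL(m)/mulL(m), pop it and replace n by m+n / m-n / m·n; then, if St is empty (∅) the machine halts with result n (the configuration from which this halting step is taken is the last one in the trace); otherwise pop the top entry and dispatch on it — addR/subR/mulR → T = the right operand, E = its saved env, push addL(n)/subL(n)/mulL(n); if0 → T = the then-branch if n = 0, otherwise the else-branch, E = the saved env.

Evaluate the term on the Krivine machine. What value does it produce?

Answer: 1

Machine steps:
t=0: [T=((let w = ((λz. 2) 3) in (w + w)) + (if0 (let u = -4 in u) then 3 else (if0 -1 then 0 else -3))) | E=∅ | St=∅]
t=1: [T=(let w = ((λz. 2) 3) in (w + w)) | E=∅ | St=[addR]]
t=2: [T=(w + w) | E={w↦thunk(((λz. 2) 3), ∅)} | St=[addR]]
t=3: [T=w | E={w↦thunk(((λz. 2) 3), ∅)} | St=[addR :: addR]]
t=4: [T=((λz. 2) 3) | E=∅ | St=[addR :: addR]]
t=5: [T=(λz. 2) | E=∅ | St=[thunk :: addR :: addR]]
t=6: [T=2 | E={z↦thunk(3, ∅)} | St=[addR :: addR]]
t=7: [T=w | E={w↦thunk(((λz. 2) 3), ∅)} | St=[addL(2) :: addR]]
t=8: [T=((λz. 2) 3) | E=∅ | St=[addL(2) :: addR]]
t=9: [T=(λz. 2) | E=∅ | St=[thunk :: addL(2) :: addR]]
t=10: [T=2 | E={z↦thunk(3, ∅)} | St=[addL(2) :: addR]]
t=11: [T=(if0 (let u = -4 in u) then 3 else (if0 -1 then 0 else -3)) | E=∅ | St=[addL(4)]]
t=12: [T=(let u = -4 in u) | E=∅ | St=[if0 :: addL(4)]]
t=13: [T=u | E={u↦thunk(-4, ∅)} | St=[if0 :: addL(4)]]
t=14: [T=-4 | E=∅ | St=[if0 :: addL(4)]]
t=15: [T=(if0 -1 then 0 else -3) | E=∅ | St=[addL(4)]]
t=16: [T=-1 | E=∅ | St=[if0 :: addL(4)]]
t=17: [T=-3 | E=∅ | St=[addL(4)]]
→ final value 1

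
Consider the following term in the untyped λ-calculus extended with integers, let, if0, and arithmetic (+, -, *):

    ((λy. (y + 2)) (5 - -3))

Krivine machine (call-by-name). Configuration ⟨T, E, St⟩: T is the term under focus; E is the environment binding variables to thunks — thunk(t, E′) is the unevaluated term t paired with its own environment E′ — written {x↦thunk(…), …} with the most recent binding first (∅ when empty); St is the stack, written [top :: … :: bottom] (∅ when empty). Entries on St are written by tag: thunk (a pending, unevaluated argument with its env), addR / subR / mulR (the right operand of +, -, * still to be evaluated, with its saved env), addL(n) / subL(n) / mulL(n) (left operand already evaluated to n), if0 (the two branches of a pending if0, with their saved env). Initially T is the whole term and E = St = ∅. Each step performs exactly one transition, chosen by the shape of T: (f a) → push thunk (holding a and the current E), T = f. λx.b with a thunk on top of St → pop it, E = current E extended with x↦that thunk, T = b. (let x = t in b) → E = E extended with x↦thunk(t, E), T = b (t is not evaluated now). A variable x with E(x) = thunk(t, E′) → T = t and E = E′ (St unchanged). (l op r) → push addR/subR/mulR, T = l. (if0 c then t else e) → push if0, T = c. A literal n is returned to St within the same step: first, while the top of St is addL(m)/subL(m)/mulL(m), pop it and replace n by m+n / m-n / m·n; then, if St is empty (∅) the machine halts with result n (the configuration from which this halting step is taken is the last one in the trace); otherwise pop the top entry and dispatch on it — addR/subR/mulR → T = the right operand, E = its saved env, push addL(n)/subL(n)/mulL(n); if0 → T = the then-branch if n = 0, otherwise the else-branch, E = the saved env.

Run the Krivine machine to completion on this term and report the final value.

Answer: 10

Derivation:
t=0: [T=((λy. (y + 2)) (5 - -3)) | E=∅ | St=∅]
t=1: [T=(λy. (y + 2)) | E=∅ | St=[thunk]]
t=2: [T=(y + 2) | E={y↦thunk((5 - -3), ∅)} | St=∅]
t=3: [T=y | E={y↦thunk((5 - -3), ∅)} | St=[addR]]
t=4: [T=(5 - -3) | E=∅ | St=[addR]]
t=5: [T=5 | E=∅ | St=[subR :: addR]]
t=6: [T=-3 | E=∅ | St=[subL(5) :: addR]]
t=7: [T=2 | E={y↦thunk((5 - -3), ∅)} | St=[addL(8)]]
→ final value 10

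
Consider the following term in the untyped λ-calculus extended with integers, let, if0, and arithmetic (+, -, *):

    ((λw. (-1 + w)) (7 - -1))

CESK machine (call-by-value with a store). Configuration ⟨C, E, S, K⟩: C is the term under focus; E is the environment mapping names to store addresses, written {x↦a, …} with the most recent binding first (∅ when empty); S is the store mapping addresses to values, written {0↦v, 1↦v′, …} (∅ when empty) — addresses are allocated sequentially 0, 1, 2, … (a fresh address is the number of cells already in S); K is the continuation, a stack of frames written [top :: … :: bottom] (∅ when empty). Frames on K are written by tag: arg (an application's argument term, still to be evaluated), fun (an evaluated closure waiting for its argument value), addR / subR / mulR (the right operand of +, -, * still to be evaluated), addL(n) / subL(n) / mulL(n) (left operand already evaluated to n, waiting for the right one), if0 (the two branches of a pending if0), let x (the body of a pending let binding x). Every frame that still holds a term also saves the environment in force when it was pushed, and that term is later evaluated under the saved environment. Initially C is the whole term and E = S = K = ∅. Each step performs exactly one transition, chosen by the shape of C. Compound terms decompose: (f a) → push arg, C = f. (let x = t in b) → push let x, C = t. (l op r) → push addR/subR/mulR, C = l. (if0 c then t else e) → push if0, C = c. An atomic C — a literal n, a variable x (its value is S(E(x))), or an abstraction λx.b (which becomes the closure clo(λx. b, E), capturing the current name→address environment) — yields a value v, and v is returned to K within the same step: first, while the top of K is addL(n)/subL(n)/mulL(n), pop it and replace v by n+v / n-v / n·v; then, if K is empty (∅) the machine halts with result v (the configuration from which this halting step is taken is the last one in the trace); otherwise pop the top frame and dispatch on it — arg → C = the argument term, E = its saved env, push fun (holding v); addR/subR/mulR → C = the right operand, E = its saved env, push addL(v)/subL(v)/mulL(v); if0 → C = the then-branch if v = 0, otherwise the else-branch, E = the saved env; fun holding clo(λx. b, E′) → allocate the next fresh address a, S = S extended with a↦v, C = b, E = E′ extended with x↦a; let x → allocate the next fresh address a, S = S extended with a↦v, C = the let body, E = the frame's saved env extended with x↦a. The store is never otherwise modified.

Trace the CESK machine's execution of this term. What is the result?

Answer: 7

Derivation:
t=0: ⟨C=((λw. (-1 + w)) (7 - -1)); E=∅; S=∅; K=∅⟩
t=1: ⟨C=(λw. (-1 + w)); E=∅; S=∅; K=[arg]⟩
t=2: ⟨C=(7 - -1); E=∅; S=∅; K=[fun]⟩
t=3: ⟨C=7; E=∅; S=∅; K=[subR :: fun]⟩
t=4: ⟨C=-1; E=∅; S=∅; K=[subL(7) :: fun]⟩
t=5: ⟨C=(-1 + w); E={w↦0}; S={0↦8}; K=∅⟩
t=6: ⟨C=-1; E={w↦0}; S={0↦8}; K=[addR]⟩
t=7: ⟨C=w; E={w↦0}; S={0↦8}; K=[addL(-1)]⟩
→ final value 7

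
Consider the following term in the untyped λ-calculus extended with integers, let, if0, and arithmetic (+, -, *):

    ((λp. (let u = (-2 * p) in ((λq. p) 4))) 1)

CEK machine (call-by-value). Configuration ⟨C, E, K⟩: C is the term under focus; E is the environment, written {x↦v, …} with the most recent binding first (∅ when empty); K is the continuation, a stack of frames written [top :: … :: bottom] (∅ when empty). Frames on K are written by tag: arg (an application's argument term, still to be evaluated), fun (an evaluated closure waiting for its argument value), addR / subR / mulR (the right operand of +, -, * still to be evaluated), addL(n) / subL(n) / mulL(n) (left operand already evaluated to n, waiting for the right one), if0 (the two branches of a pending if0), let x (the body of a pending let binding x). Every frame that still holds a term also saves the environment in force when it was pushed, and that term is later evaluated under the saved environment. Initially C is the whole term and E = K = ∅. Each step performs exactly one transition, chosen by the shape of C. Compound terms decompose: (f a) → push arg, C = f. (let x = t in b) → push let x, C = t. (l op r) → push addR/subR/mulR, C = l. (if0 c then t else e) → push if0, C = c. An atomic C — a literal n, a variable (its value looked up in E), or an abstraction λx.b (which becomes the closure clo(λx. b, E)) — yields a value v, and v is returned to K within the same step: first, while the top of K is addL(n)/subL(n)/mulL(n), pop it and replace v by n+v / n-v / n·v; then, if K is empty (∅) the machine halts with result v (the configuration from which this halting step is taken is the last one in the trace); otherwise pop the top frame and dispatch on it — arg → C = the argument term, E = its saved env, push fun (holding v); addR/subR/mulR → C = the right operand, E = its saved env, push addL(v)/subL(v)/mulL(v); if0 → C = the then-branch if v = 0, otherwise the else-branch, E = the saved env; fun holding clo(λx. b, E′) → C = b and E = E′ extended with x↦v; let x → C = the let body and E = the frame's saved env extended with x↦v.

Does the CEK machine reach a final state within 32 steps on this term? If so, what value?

t=0: <C=((λp. (let u = (-2 * p) in ((λq. p) 4))) 1), E=∅, K=∅>
t=1: <C=(λp. (let u = (-2 * p) in ((λq. p) 4))), E=∅, K=[arg]>
t=2: <C=1, E=∅, K=[fun]>
t=3: <C=(let u = (-2 * p) in ((λq. p) 4)), E={p↦1}, K=∅>
t=4: <C=(-2 * p), E={p↦1}, K=[let u]>
t=5: <C=-2, E={p↦1}, K=[mulR :: let u]>
t=6: <C=p, E={p↦1}, K=[mulL(-2) :: let u]>
t=7: <C=((λq. p) 4), E={u↦-2, p↦1}, K=∅>
t=8: <C=(λq. p), E={u↦-2, p↦1}, K=[arg]>
t=9: <C=4, E={u↦-2, p↦1}, K=[fun]>
t=10: <C=p, E={q↦4, u↦-2, p↦1}, K=∅>
→ final value 1

Answer: 1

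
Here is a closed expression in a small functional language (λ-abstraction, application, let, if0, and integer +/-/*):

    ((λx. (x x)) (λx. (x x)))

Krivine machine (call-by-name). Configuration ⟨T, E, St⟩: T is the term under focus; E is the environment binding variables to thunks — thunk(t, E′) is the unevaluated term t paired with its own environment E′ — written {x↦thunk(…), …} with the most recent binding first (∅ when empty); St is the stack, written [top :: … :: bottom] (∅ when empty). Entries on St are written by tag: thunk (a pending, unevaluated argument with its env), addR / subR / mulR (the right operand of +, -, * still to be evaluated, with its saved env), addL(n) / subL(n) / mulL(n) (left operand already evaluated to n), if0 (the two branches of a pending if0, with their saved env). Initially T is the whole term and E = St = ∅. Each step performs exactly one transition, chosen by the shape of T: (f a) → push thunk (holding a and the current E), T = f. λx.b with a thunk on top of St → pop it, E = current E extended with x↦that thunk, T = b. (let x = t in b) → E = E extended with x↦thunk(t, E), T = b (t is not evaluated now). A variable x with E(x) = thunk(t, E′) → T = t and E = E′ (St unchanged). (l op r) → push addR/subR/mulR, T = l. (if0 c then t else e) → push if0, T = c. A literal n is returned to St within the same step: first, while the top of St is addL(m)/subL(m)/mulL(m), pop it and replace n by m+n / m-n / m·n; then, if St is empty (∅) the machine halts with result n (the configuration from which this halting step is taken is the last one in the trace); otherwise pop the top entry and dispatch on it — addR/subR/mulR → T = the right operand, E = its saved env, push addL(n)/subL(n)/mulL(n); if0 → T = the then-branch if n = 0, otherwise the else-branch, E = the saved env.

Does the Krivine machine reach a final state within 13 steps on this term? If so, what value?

Answer: DIVERGES (no final state within 13 steps)

Derivation:
t=0: [T=((λx. (x x)) (λx. (x x))) | E=∅ | St=∅]
t=1: [T=(λx. (x x)) | E=∅ | St=[thunk]]
t=2: [T=(x x) | E={x↦thunk((λx. (x x)), ∅)} | St=∅]
t=3: [T=x | E={x↦thunk((λx. (x x)), ∅)} | St=[thunk]]
t=4: [T=(λx. (x x)) | E=∅ | St=[thunk]]
t=5: [T=(x x) | E={x↦thunk(x, {x↦thunk((λx. (x x)), ∅)})} | St=∅]
t=6: [T=x | E={x↦thunk(x, {x↦thunk((λx. (x x)), ∅)})} | St=[thunk]]
t=7: [T=x | E={x↦thunk((λx. (x x)), ∅)} | St=[thunk]]
t=8: [T=(λx. (x x)) | E=∅ | St=[thunk]]
t=9: [T=(x x) | E={x↦thunk(x, {x↦thunk(x, {x↦thunk((λx. (x x)), ∅)})})} | St=∅]
t=10: [T=x | E={x↦thunk(x, {x↦thunk(x, {x↦thunk((λx. (x x)), ∅)})})} | St=[thunk]]
t=11: [T=x | E={x↦thunk(x, {x↦thunk((λx. (x x)), ∅)})} | St=[thunk]]
t=12: [T=x | E={x↦thunk((λx. (x x)), ∅)} | St=[thunk]]
t=13: [T=(λx. (x x)) | E=∅ | St=[thunk]]
→ 13 transitions taken and the configuration is still not final: no result within 13 steps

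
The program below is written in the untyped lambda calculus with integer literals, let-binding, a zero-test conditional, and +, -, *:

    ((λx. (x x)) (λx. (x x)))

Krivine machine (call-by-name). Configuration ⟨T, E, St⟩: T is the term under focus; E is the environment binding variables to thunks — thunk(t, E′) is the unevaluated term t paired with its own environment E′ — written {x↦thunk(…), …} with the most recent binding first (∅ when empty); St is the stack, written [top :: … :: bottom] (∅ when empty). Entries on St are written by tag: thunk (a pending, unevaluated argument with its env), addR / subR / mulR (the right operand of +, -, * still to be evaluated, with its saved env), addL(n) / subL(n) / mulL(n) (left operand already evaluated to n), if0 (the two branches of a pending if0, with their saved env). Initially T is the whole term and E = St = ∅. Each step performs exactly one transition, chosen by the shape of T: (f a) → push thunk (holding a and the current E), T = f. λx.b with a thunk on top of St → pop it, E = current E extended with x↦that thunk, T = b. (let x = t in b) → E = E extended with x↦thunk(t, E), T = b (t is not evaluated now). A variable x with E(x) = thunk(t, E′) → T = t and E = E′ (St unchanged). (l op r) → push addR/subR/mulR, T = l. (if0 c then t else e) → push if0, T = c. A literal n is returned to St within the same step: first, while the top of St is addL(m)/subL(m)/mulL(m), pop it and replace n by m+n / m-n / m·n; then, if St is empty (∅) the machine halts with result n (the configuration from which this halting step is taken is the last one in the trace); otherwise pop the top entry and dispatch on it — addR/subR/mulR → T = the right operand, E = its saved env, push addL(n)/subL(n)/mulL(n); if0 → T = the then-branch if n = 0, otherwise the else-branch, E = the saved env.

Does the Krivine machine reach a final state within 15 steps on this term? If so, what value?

[0] ⟨T=((λx. (x x)) (λx. (x x))); E=∅; St=∅⟩
[1] ⟨T=(λx. (x x)); E=∅; St=[thunk]⟩
[2] ⟨T=(x x); E={x↦thunk((λx. (x x)), ∅)}; St=∅⟩
[3] ⟨T=x; E={x↦thunk((λx. (x x)), ∅)}; St=[thunk]⟩
[4] ⟨T=(λx. (x x)); E=∅; St=[thunk]⟩
[5] ⟨T=(x x); E={x↦thunk(x, {x↦thunk((λx. (x x)), ∅)})}; St=∅⟩
[6] ⟨T=x; E={x↦thunk(x, {x↦thunk((λx. (x x)), ∅)})}; St=[thunk]⟩
[7] ⟨T=x; E={x↦thunk((λx. (x x)), ∅)}; St=[thunk]⟩
[8] ⟨T=(λx. (x x)); E=∅; St=[thunk]⟩
[9] ⟨T=(x x); E={x↦thunk(x, {x↦thunk(x, {x↦thunk((λx. (x x)), ∅)})})}; St=∅⟩
[10] ⟨T=x; E={x↦thunk(x, {x↦thunk(x, {x↦thunk((λx. (x x)), ∅)})})}; St=[thunk]⟩
[11] ⟨T=x; E={x↦thunk(x, {x↦thunk((λx. (x x)), ∅)})}; St=[thunk]⟩
[12] ⟨T=x; E={x↦thunk((λx. (x x)), ∅)}; St=[thunk]⟩
[13] ⟨T=(λx. (x x)); E=∅; St=[thunk]⟩
[14] ⟨T=(x x); E={x↦thunk(x, {x↦thunk(x, {x↦thunk(x, {x↦thunk((λx. (x x)), ∅)})})})}; St=∅⟩
[15] ⟨T=x; E={x↦thunk(x, {x↦thunk(x, {x↦thunk(x, {x↦thunk((λx. (x x)), ∅)})})})}; St=[thunk]⟩
→ 15 transitions taken and the configuration is still not final: no result within 15 steps

Answer: DIVERGES (no final state within 15 steps)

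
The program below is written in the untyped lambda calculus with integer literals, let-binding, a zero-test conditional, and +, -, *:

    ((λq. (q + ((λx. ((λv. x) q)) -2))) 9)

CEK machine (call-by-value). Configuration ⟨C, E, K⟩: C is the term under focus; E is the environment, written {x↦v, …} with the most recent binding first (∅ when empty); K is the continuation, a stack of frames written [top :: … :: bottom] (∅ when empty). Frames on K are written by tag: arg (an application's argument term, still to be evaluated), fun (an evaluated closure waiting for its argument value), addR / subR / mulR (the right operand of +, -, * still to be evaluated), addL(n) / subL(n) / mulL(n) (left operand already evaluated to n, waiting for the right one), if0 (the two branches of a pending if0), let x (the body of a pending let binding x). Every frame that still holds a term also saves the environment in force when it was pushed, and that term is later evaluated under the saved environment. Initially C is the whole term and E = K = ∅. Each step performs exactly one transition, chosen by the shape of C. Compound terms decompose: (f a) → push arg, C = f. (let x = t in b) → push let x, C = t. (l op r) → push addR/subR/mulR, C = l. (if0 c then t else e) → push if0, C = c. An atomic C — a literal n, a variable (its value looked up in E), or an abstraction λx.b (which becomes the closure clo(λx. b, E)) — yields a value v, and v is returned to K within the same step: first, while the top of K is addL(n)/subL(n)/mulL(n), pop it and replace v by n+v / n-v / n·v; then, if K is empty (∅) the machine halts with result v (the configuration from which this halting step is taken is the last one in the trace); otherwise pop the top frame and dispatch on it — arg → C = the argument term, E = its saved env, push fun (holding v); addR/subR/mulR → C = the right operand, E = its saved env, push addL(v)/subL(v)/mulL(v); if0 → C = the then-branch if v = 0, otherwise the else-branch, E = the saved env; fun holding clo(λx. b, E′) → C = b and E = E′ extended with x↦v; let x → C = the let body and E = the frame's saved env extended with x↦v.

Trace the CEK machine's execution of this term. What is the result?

Answer: 7

Execution trace:
step 0: ⟨C=((λq. (q + ((λx. ((λv. x) q)) -2))) 9); E=∅; K=∅⟩
step 1: ⟨C=(λq. (q + ((λx. ((λv. x) q)) -2))); E=∅; K=[arg]⟩
step 2: ⟨C=9; E=∅; K=[fun]⟩
step 3: ⟨C=(q + ((λx. ((λv. x) q)) -2)); E={q↦9}; K=∅⟩
step 4: ⟨C=q; E={q↦9}; K=[addR]⟩
step 5: ⟨C=((λx. ((λv. x) q)) -2); E={q↦9}; K=[addL(9)]⟩
step 6: ⟨C=(λx. ((λv. x) q)); E={q↦9}; K=[arg :: addL(9)]⟩
step 7: ⟨C=-2; E={q↦9}; K=[fun :: addL(9)]⟩
step 8: ⟨C=((λv. x) q); E={x↦-2, q↦9}; K=[addL(9)]⟩
step 9: ⟨C=(λv. x); E={x↦-2, q↦9}; K=[arg :: addL(9)]⟩
step 10: ⟨C=q; E={x↦-2, q↦9}; K=[fun :: addL(9)]⟩
step 11: ⟨C=x; E={v↦9, x↦-2, q↦9}; K=[addL(9)]⟩
→ final value 7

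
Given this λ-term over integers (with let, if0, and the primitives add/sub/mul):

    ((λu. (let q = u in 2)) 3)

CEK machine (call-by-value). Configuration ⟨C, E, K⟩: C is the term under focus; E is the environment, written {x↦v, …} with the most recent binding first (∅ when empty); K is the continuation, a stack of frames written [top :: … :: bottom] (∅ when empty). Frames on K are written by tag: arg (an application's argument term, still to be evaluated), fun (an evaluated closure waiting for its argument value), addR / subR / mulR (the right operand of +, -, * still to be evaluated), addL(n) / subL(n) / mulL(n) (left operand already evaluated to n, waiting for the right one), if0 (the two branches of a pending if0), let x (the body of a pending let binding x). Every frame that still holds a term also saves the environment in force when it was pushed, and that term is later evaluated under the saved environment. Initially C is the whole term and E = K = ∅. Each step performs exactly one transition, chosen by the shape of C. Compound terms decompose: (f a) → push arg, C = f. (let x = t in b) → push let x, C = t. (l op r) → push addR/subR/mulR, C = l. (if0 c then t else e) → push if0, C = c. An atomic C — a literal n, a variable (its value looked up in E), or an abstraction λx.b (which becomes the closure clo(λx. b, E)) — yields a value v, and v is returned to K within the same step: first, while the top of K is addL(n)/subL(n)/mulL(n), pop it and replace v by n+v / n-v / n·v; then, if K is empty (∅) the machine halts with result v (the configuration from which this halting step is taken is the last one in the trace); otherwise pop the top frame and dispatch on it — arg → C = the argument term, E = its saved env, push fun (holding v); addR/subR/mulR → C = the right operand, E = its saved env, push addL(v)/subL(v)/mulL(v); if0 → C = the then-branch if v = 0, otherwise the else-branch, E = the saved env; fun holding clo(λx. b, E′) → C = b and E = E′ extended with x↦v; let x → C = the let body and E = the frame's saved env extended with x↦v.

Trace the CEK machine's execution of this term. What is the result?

Answer: 2

Execution trace:
0. [C=((λu. (let q = u in 2)) 3) | E=∅ | K=∅]
1. [C=(λu. (let q = u in 2)) | E=∅ | K=[arg]]
2. [C=3 | E=∅ | K=[fun]]
3. [C=(let q = u in 2) | E={u↦3} | K=∅]
4. [C=u | E={u↦3} | K=[let q]]
5. [C=2 | E={q↦3, u↦3} | K=∅]
→ final value 2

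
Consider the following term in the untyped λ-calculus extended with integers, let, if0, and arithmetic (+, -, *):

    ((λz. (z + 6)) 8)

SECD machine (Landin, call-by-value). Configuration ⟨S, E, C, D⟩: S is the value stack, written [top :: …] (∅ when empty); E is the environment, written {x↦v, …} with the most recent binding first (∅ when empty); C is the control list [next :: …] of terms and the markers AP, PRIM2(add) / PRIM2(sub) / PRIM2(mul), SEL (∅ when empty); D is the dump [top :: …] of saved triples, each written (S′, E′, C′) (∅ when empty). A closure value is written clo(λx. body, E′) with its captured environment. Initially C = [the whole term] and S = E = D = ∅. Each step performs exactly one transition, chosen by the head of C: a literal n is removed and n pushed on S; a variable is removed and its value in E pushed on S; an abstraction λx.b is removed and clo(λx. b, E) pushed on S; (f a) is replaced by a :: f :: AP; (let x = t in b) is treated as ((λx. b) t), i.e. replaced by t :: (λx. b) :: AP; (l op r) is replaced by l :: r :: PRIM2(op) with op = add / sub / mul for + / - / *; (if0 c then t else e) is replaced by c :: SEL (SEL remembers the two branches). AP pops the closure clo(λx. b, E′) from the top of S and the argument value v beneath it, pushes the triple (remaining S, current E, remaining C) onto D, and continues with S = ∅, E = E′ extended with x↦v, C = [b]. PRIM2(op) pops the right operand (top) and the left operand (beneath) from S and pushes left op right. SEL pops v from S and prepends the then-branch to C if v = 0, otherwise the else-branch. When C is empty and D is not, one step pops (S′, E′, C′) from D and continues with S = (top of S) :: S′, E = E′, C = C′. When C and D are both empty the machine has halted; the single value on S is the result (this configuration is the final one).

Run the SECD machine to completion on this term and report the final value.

Answer: 14

Machine steps:
t=0: <S=∅, E=∅, C=[((λz. (z + 6)) 8)], D=∅>
t=1: <S=∅, E=∅, C=[8 :: (λz. (z + 6)) :: AP], D=∅>
t=2: <S=[8], E=∅, C=[(λz. (z + 6)) :: AP], D=∅>
t=3: <S=[clo(λz. (z + 6), ∅) :: 8], E=∅, C=[AP], D=∅>
t=4: <S=∅, E={z↦8}, C=[(z + 6)], D=[(∅, ∅, ∅)]>
t=5: <S=∅, E={z↦8}, C=[z :: 6 :: PRIM2(add)], D=[(∅, ∅, ∅)]>
t=6: <S=[8], E={z↦8}, C=[6 :: PRIM2(add)], D=[(∅, ∅, ∅)]>
t=7: <S=[6 :: 8], E={z↦8}, C=[PRIM2(add)], D=[(∅, ∅, ∅)]>
t=8: <S=[14], E={z↦8}, C=∅, D=[(∅, ∅, ∅)]>
t=9: <S=[14], E=∅, C=∅, D=∅>
→ final value 14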